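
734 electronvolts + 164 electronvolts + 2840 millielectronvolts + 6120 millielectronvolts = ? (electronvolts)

In electronvolts:
  734 electronvolts → 734
  164 electronvolts → 164
  2840 millielectronvolts = 2840 × 10⁻³ electronvolts = 2.84
  6120 millielectronvolts = 6120 × 10⁻³ electronvolts = 6.12
Sum: 734 + 164 + 2.84 + 6.12 = 906.96

906.96 electronvolts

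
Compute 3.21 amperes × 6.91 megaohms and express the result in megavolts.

22.1811 megavolts

3.21 × 6.91e6 = 22.1811e6 V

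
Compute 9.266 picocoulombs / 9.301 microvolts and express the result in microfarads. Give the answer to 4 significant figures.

0.9962 microfarads

(9.266e-12) / (9.301e-6) = 0.996237e-6 F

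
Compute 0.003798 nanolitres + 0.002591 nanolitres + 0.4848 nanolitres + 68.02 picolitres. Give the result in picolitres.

559.209 picolitres

In picolitres:
  0.003798 nanolitres = 0.003798 × 10³ picolitres = 3.798
  0.002591 nanolitres = 0.002591 × 10³ picolitres = 2.591
  0.4848 nanolitres = 0.4848 × 10³ picolitres = 484.8
  68.02 picolitres → 68.02
Sum: 3.798 + 2.591 + 484.8 + 68.02 = 559.209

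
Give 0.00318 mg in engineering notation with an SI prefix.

= 3.18 × 10⁻⁶ g; 10⁻⁶ is micro.

3.18 μg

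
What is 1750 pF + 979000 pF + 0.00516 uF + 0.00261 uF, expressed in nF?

In nF:
  1750 pF = 1750e-3 nF = 1.75
  979000 pF = 979000e-3 nF = 979
  0.00516 uF = 0.00516e3 nF = 5.16
  0.00261 uF = 0.00261e3 nF = 2.61
Sum: 1.75 + 979 + 5.16 + 2.61 = 988.52

988.52 nF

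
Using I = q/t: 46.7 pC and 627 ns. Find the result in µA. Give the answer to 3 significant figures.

(46.7e-12) / (627e-9) = 0.074482e-3 A

74.5 µA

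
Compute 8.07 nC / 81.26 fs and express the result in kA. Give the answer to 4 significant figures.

99.31 kA

(8.07 × 10⁻⁹) / (81.26 × 10⁻¹⁵) = 0.0993109 × 10⁶ A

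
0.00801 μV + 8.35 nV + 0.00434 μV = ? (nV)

20.7 nV

In nV:
  0.00801 μV = 0.00801 × 10^3 nV = 8.01
  8.35 nV → 8.35
  0.00434 μV = 0.00434 × 10^3 nV = 4.34
Sum: 8.01 + 8.35 + 4.34 = 20.7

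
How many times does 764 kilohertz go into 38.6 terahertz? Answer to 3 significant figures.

(38.6 × 10^12) / (764 × 10^3) = 0.05052 × 10^9

50500000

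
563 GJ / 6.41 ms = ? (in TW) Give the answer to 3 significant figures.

(563 × 10⁹) / (6.41 × 10⁻³) = 87.832 × 10¹² W

87.8 TW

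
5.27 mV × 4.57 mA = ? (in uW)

5.27 × 10⁻³ × 4.57 × 10⁻³ = 24.0839 × 10⁻⁶ W

24.0839 uW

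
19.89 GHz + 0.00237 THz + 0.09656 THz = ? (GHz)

In GHz:
  19.89 GHz → 19.89
  0.00237 THz = 0.00237e3 GHz = 2.37
  0.09656 THz = 0.09656e3 GHz = 96.56
Sum: 19.89 + 2.37 + 96.56 = 118.82

118.82 GHz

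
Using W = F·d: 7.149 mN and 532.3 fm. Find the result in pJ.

0.0038054127 pJ

7.149 × 10^-3 × 532.3 × 10^-15 = 3805.4127 × 10^-18 J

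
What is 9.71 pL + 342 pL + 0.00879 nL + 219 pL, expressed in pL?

579.5 pL

In pL:
  9.71 pL → 9.71
  342 pL → 342
  0.00879 nL = 0.00879e3 pL = 8.79
  219 pL → 219
Sum: 9.71 + 342 + 8.79 + 219 = 579.5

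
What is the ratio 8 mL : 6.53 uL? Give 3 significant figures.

(8 × 10⁻³) / (6.53 × 10⁻⁶) = 1.225 × 10³

1230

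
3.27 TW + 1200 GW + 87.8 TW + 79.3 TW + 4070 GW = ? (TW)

In TW:
  3.27 TW → 3.27
  1200 GW = 1200e-3 TW = 1.2
  87.8 TW → 87.8
  79.3 TW → 79.3
  4070 GW = 4070e-3 TW = 4.07
Sum: 3.27 + 1.2 + 87.8 + 79.3 + 4.07 = 175.64

175.64 TW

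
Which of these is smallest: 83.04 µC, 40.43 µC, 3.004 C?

83.04 µC = 0.00008304 C
40.43 µC = 0.00004043 C
3.004 C = 3.004 C

40.43 µC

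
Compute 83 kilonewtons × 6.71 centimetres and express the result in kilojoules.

83e3 × 6.71e-2 = 556.93e1 J

5.5693 kilojoules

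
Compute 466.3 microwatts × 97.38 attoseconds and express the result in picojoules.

466.3 × 10^-6 × 97.38 × 10^-18 = 45408.294 × 10^-24 J

0.000000045408294 picojoules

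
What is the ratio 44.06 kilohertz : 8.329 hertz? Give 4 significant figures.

(44.06e3) / (8.329) = 5.29e3

5290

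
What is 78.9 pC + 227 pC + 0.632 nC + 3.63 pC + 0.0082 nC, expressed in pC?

In pC:
  78.9 pC → 78.9
  227 pC → 227
  0.632 nC = 0.632e3 pC = 632
  3.63 pC → 3.63
  0.0082 nC = 0.0082e3 pC = 8.2
Sum: 78.9 + 227 + 632 + 3.63 + 8.2 = 949.73

949.73 pC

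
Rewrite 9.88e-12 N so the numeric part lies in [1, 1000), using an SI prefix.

= 9.88e-12 N; 1e-12 is pico.

9.88 pN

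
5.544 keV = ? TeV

0.000000005544 TeV

kilo = 1e3, tera = 1e12; factor is 1e-9.
5.544 × 1e-9 = 0.000000005544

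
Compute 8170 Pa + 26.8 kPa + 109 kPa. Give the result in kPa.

143.97 kPa

In kPa:
  8170 Pa = 8170 × 10^-3 kPa = 8.17
  26.8 kPa → 26.8
  109 kPa → 109
Sum: 8.17 + 26.8 + 109 = 143.97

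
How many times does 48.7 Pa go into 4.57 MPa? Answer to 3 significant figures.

(4.57e6) / (48.7) = 0.09384e6

93800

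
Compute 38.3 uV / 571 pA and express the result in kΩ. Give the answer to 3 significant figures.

(38.3 × 10⁻⁶) / (571 × 10⁻¹²) = 0.067075 × 10⁶ Ω

67.1 kΩ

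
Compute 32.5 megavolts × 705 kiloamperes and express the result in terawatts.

32.5 × 10^6 × 705 × 10^3 = 22912.5 × 10^9 W

22.9125 terawatts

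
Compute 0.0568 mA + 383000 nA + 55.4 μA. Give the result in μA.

495.2 μA

In μA:
  0.0568 mA = 0.0568 × 10^3 μA = 56.8
  383000 nA = 383000 × 10^-3 μA = 383
  55.4 μA → 55.4
Sum: 56.8 + 383 + 55.4 = 495.2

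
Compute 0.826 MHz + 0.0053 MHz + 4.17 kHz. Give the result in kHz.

835.47 kHz

In kHz:
  0.826 MHz = 0.826e3 kHz = 826
  0.0053 MHz = 0.0053e3 kHz = 5.3
  4.17 kHz → 4.17
Sum: 826 + 5.3 + 4.17 = 835.47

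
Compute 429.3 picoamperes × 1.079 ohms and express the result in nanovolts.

0.4632147 nanovolts

429.3e-12 × 1.079 = 463.2147e-12 V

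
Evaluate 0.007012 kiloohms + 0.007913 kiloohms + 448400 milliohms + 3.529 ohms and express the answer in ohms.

In ohms:
  0.007012 kiloohms = 0.007012 × 10^3 ohms = 7.012
  0.007913 kiloohms = 0.007913 × 10^3 ohms = 7.913
  448400 milliohms = 448400 × 10^-3 ohms = 448.4
  3.529 ohms → 3.529
Sum: 7.012 + 7.913 + 448.4 + 3.529 = 466.854

466.854 ohms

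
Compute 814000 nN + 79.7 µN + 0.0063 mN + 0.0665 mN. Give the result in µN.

In µN:
  814000 nN = 814000 × 10^-3 µN = 814
  79.7 µN → 79.7
  0.0063 mN = 0.0063 × 10^3 µN = 6.3
  0.0665 mN = 0.0665 × 10^3 µN = 66.5
Sum: 814 + 79.7 + 6.3 + 66.5 = 966.5

966.5 µN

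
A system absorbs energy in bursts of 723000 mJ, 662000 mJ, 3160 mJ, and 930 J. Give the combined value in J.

2318.16 J

In J:
  723000 mJ = 723000 × 10^-3 J = 723
  662000 mJ = 662000 × 10^-3 J = 662
  3160 mJ = 3160 × 10^-3 J = 3.16
  930 J → 930
Sum: 723 + 662 + 3.16 + 930 = 2318.16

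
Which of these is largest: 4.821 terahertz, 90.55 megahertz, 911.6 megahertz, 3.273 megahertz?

4.821 terahertz

4.821 terahertz = 4821000000000 hertz
90.55 megahertz = 90550000 hertz
911.6 megahertz = 911600000 hertz
3.273 megahertz = 3273000 hertz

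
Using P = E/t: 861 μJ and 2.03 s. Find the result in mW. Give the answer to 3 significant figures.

0.424 mW

(861e-6) / (2.03) = 424.14e-6 W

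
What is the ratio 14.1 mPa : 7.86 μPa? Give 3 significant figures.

1790

(14.1e-3) / (7.86e-6) = 1.794e3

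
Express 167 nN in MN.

nano = 10^-9, mega = 10^6; factor is 10^-15.
167 × 10^-15 = 0.000000000000167

0.000000000000167 MN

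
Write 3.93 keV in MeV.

0.00393 MeV

kilo = 1e3, mega = 1e6; factor is 1e-3.
3.93 × 1e-3 = 0.00393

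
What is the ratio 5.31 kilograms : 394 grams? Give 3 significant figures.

(5.31 × 10^3) / (394) = 0.01348 × 10^3

13.5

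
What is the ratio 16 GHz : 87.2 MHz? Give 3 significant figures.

(16 × 10^9) / (87.2 × 10^6) = 0.1835 × 10^3

183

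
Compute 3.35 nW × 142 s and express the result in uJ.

3.35e-9 × 142 = 475.7e-9 J

0.4757 uJ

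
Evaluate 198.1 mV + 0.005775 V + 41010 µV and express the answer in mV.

In mV:
  198.1 mV → 198.1
  0.005775 V = 0.005775 × 10^3 mV = 5.775
  41010 µV = 41010 × 10^-3 mV = 41.01
Sum: 198.1 + 5.775 + 41.01 = 244.885

244.885 mV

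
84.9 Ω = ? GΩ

0.0000000849 GΩ

(no prefix) = 1e0, giga = 1e9; factor is 1e-9.
84.9 × 1e-9 = 0.0000000849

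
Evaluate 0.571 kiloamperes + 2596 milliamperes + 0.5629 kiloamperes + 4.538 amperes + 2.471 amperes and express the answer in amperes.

In amperes:
  0.571 kiloamperes = 0.571 × 10^3 amperes = 571
  2596 milliamperes = 2596 × 10^-3 amperes = 2.596
  0.5629 kiloamperes = 0.5629 × 10^3 amperes = 562.9
  4.538 amperes → 4.538
  2.471 amperes → 2.471
Sum: 571 + 2.596 + 562.9 + 4.538 + 2.471 = 1143.505

1143.505 amperes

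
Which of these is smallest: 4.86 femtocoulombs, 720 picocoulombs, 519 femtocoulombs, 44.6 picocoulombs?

4.86 femtocoulombs = 0.00000000000000486 coulombs
720 picocoulombs = 0.00000000072 coulombs
519 femtocoulombs = 0.000000000000519 coulombs
44.6 picocoulombs = 0.0000000000446 coulombs

4.86 femtocoulombs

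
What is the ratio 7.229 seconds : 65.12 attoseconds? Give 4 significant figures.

111000000000000000

(7.229) / (65.12 × 10⁻¹⁸) = 0.11101 × 10¹⁸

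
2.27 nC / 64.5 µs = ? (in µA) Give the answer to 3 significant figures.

35.2 µA

(2.27 × 10⁻⁹) / (64.5 × 10⁻⁶) = 0.035194 × 10⁻³ A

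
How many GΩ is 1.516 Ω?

(no prefix) = 10^0, giga = 10^9; factor is 10^-9.
1.516 × 10^-9 = 0.000000001516

0.000000001516 GΩ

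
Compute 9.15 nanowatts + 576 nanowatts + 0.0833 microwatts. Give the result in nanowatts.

668.45 nanowatts

In nanowatts:
  9.15 nanowatts → 9.15
  576 nanowatts → 576
  0.0833 microwatts = 0.0833 × 10^3 nanowatts = 83.3
Sum: 9.15 + 576 + 83.3 = 668.45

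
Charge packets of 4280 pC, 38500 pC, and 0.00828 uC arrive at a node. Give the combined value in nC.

51.06 nC

In nC:
  4280 pC = 4280e-3 nC = 4.28
  38500 pC = 38500e-3 nC = 38.5
  0.00828 uC = 0.00828e3 nC = 8.28
Sum: 4.28 + 38.5 + 8.28 = 51.06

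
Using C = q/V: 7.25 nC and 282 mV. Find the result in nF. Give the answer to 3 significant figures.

(7.25 × 10⁻⁹) / (282 × 10⁻³) = 0.025709 × 10⁻⁶ F

25.7 nF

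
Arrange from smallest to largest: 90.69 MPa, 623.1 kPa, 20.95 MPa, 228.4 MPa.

90.69 MPa = 90690000 Pa
623.1 kPa = 623100 Pa
20.95 MPa = 20950000 Pa
228.4 MPa = 228400000 Pa

623.1 kPa < 20.95 MPa < 90.69 MPa < 228.4 MPa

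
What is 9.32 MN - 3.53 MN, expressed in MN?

5.79 MN

In MN:
  9.32 MN → 9.32
  3.53 MN → 3.53
Difference: 9.32 - 3.53 = 5.79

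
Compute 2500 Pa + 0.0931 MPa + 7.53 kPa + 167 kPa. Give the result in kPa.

In kPa:
  2500 Pa = 2500 × 10^-3 kPa = 2.5
  0.0931 MPa = 0.0931 × 10^3 kPa = 93.1
  7.53 kPa → 7.53
  167 kPa → 167
Sum: 2.5 + 93.1 + 7.53 + 167 = 270.13

270.13 kPa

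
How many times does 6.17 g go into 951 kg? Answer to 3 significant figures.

154000

(951 × 10^3) / (6.17) = 154.1 × 10^3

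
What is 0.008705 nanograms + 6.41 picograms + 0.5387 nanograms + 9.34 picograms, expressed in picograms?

563.155 picograms

In picograms:
  0.008705 nanograms = 0.008705 × 10^3 picograms = 8.705
  6.41 picograms → 6.41
  0.5387 nanograms = 0.5387 × 10^3 picograms = 538.7
  9.34 picograms → 9.34
Sum: 8.705 + 6.41 + 538.7 + 9.34 = 563.155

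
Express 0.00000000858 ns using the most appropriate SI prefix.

8.58 as

= 8.58 × 10⁻¹⁸ s; 10⁻¹⁸ is atto.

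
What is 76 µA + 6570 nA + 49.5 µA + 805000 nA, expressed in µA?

In µA:
  76 µA → 76
  6570 nA = 6570 × 10⁻³ µA = 6.57
  49.5 µA → 49.5
  805000 nA = 805000 × 10⁻³ µA = 805
Sum: 76 + 6.57 + 49.5 + 805 = 937.07

937.07 µA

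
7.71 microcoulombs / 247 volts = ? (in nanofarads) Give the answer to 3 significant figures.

31.2 nanofarads

(7.71 × 10^-6) / (247) = 0.031215 × 10^-6 F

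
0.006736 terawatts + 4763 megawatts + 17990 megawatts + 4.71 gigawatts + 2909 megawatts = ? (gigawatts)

In gigawatts:
  0.006736 terawatts = 0.006736e3 gigawatts = 6.736
  4763 megawatts = 4763e-3 gigawatts = 4.763
  17990 megawatts = 17990e-3 gigawatts = 17.99
  4.71 gigawatts → 4.71
  2909 megawatts = 2909e-3 gigawatts = 2.909
Sum: 6.736 + 4.763 + 17.99 + 4.71 + 2.909 = 37.108

37.108 gigawatts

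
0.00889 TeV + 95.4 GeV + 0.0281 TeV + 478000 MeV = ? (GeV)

In GeV:
  0.00889 TeV = 0.00889 × 10^3 GeV = 8.89
  95.4 GeV → 95.4
  0.0281 TeV = 0.0281 × 10^3 GeV = 28.1
  478000 MeV = 478000 × 10^-3 GeV = 478
Sum: 8.89 + 95.4 + 28.1 + 478 = 610.39

610.39 GeV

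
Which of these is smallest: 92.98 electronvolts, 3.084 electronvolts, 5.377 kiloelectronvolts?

92.98 electronvolts = 92.98 electronvolts
3.084 electronvolts = 3.084 electronvolts
5.377 kiloelectronvolts = 5377 electronvolts

3.084 electronvolts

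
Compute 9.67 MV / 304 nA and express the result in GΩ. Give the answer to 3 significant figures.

(9.67 × 10^6) / (304 × 10^-9) = 0.031809 × 10^15 Ω

31800 GΩ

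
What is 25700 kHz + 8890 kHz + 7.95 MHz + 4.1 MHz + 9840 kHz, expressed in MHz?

In MHz:
  25700 kHz = 25700 × 10⁻³ MHz = 25.7
  8890 kHz = 8890 × 10⁻³ MHz = 8.89
  7.95 MHz → 7.95
  4.1 MHz → 4.1
  9840 kHz = 9840 × 10⁻³ MHz = 9.84
Sum: 25.7 + 8.89 + 7.95 + 4.1 + 9.84 = 56.48

56.48 MHz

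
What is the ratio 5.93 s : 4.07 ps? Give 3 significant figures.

1460000000000

(5.93) / (4.07e-12) = 1.457e12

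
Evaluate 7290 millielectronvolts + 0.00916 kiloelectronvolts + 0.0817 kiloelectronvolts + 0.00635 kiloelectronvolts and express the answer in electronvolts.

104.5 electronvolts

In electronvolts:
  7290 millielectronvolts = 7290 × 10^-3 electronvolts = 7.29
  0.00916 kiloelectronvolts = 0.00916 × 10^3 electronvolts = 9.16
  0.0817 kiloelectronvolts = 0.0817 × 10^3 electronvolts = 81.7
  0.00635 kiloelectronvolts = 0.00635 × 10^3 electronvolts = 6.35
Sum: 7.29 + 9.16 + 81.7 + 6.35 = 104.5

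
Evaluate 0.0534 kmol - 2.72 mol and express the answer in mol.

50.68 mol

In mol:
  0.0534 kmol = 0.0534 × 10^3 mol = 53.4
  2.72 mol → 2.72
Difference: 53.4 - 2.72 = 50.68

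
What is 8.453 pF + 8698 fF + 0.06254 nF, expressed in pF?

In pF:
  8.453 pF → 8.453
  8698 fF = 8698 × 10^-3 pF = 8.698
  0.06254 nF = 0.06254 × 10^3 pF = 62.54
Sum: 8.453 + 8.698 + 62.54 = 79.691

79.691 pF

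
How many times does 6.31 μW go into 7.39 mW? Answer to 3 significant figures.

(7.39 × 10⁻³) / (6.31 × 10⁻⁶) = 1.171 × 10³

1170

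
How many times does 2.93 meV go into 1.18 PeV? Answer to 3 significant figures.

(1.18 × 10¹⁵) / (2.93 × 10⁻³) = 0.4027 × 10¹⁸

403000000000000000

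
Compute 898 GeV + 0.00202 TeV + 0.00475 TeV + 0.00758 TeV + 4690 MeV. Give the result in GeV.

917.04 GeV

In GeV:
  898 GeV → 898
  0.00202 TeV = 0.00202 × 10^3 GeV = 2.02
  0.00475 TeV = 0.00475 × 10^3 GeV = 4.75
  0.00758 TeV = 0.00758 × 10^3 GeV = 7.58
  4690 MeV = 4690 × 10^-3 GeV = 4.69
Sum: 898 + 2.02 + 4.75 + 7.58 + 4.69 = 917.04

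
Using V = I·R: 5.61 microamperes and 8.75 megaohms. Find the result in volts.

5.61 × 10^-6 × 8.75 × 10^6 = 49.0875 V

49.0875 volts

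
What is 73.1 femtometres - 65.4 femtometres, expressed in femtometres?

In femtometres:
  73.1 femtometres → 73.1
  65.4 femtometres → 65.4
Difference: 73.1 - 65.4 = 7.7

7.7 femtometres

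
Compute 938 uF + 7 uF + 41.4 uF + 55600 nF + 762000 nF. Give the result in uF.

1804 uF

In uF:
  938 uF → 938
  7 uF → 7
  41.4 uF → 41.4
  55600 nF = 55600 × 10⁻³ uF = 55.6
  762000 nF = 762000 × 10⁻³ uF = 762
Sum: 938 + 7 + 41.4 + 55.6 + 762 = 1804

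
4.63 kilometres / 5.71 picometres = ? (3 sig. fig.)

811000000000000

(4.63e3) / (5.71e-12) = 0.8109e15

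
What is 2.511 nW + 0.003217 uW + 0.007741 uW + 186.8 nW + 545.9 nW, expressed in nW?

746.169 nW

In nW:
  2.511 nW → 2.511
  0.003217 uW = 0.003217e3 nW = 3.217
  0.007741 uW = 0.007741e3 nW = 7.741
  186.8 nW → 186.8
  545.9 nW → 545.9
Sum: 2.511 + 3.217 + 7.741 + 186.8 + 545.9 = 746.169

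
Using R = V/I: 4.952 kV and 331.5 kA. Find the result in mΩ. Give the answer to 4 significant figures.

(4.952 × 10³) / (331.5 × 10³) = 0.0149382 Ω

14.94 mΩ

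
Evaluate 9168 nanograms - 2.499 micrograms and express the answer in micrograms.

6.669 micrograms

In micrograms:
  9168 nanograms = 9168 × 10^-3 micrograms = 9.168
  2.499 micrograms → 2.499
Difference: 9.168 - 2.499 = 6.669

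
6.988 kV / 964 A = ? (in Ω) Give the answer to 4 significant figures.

7.249 Ω

(6.988 × 10^3) / (964) = 0.00724896 × 10^3 Ω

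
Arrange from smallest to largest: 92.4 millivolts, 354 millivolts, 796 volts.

92.4 millivolts < 354 millivolts < 796 volts

92.4 millivolts = 0.0924 volts
354 millivolts = 0.354 volts
796 volts = 796 volts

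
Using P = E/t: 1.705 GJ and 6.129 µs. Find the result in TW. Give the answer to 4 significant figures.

(1.705e9) / (6.129e-6) = 0.278186e15 W

278.2 TW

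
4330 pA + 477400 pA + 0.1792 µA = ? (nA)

In nA:
  4330 pA = 4330e-3 nA = 4.33
  477400 pA = 477400e-3 nA = 477.4
  0.1792 µA = 0.1792e3 nA = 179.2
Sum: 4.33 + 477.4 + 179.2 = 660.93

660.93 nA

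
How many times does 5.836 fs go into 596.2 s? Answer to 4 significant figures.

(596.2) / (5.836 × 10⁻¹⁵) = 102.16 × 10¹⁵

102200000000000000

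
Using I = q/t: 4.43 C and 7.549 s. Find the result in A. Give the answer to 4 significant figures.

0.5868 A

(4.43) / (7.549) = 0.586833 A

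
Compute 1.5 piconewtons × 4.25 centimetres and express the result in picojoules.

1.5 × 10⁻¹² × 4.25 × 10⁻² = 6.375 × 10⁻¹⁴ J

0.06375 picojoules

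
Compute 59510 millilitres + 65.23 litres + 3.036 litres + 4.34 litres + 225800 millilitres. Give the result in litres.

In litres:
  59510 millilitres = 59510 × 10⁻³ litres = 59.51
  65.23 litres → 65.23
  3.036 litres → 3.036
  4.34 litres → 4.34
  225800 millilitres = 225800 × 10⁻³ litres = 225.8
Sum: 59.51 + 65.23 + 3.036 + 4.34 + 225.8 = 357.916

357.916 litres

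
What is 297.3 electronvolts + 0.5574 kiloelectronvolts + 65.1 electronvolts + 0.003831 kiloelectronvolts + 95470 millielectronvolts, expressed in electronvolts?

1019.101 electronvolts

In electronvolts:
  297.3 electronvolts → 297.3
  0.5574 kiloelectronvolts = 0.5574 × 10³ electronvolts = 557.4
  65.1 electronvolts → 65.1
  0.003831 kiloelectronvolts = 0.003831 × 10³ electronvolts = 3.831
  95470 millielectronvolts = 95470 × 10⁻³ electronvolts = 95.47
Sum: 297.3 + 557.4 + 65.1 + 3.831 + 95.47 = 1019.101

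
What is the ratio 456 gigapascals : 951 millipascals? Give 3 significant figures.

(456 × 10^9) / (951 × 10^-3) = 0.4795 × 10^12

479000000000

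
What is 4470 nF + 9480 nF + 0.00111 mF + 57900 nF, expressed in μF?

In μF:
  4470 nF = 4470 × 10^-3 μF = 4.47
  9480 nF = 9480 × 10^-3 μF = 9.48
  0.00111 mF = 0.00111 × 10^3 μF = 1.11
  57900 nF = 57900 × 10^-3 μF = 57.9
Sum: 4.47 + 9.48 + 1.11 + 57.9 = 72.96

72.96 μF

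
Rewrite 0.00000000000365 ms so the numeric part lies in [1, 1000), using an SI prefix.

3.65 fs

= 3.65 × 10⁻¹⁵ s; 10⁻¹⁵ is femto.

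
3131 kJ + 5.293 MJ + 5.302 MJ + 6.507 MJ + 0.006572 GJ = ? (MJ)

In MJ:
  3131 kJ = 3131 × 10^-3 MJ = 3.131
  5.293 MJ → 5.293
  5.302 MJ → 5.302
  6.507 MJ → 6.507
  0.006572 GJ = 0.006572 × 10^3 MJ = 6.572
Sum: 3.131 + 5.293 + 5.302 + 6.507 + 6.572 = 26.805

26.805 MJ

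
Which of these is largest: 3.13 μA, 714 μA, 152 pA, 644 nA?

3.13 μA = 0.00000313 A
714 μA = 0.000714 A
152 pA = 0.000000000152 A
644 nA = 0.000000644 A

714 μA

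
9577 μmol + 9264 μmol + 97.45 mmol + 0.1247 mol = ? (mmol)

In mmol:
  9577 μmol = 9577 × 10^-3 mmol = 9.577
  9264 μmol = 9264 × 10^-3 mmol = 9.264
  97.45 mmol → 97.45
  0.1247 mol = 0.1247 × 10^3 mmol = 124.7
Sum: 9.577 + 9.264 + 97.45 + 124.7 = 240.991

240.991 mmol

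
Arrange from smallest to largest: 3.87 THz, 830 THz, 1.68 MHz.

3.87 THz = 3870000000000 Hz
830 THz = 830000000000000 Hz
1.68 MHz = 1680000 Hz

1.68 MHz < 3.87 THz < 830 THz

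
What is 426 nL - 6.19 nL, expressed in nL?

419.81 nL

In nL:
  426 nL → 426
  6.19 nL → 6.19
Difference: 426 - 6.19 = 419.81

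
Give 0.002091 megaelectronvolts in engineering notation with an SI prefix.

2.091 kiloelectronvolts

= 2.091 × 10³ electronvolts; 10³ is kilo.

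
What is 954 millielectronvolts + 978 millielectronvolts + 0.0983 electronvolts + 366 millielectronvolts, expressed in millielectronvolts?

2396.3 millielectronvolts

In millielectronvolts:
  954 millielectronvolts → 954
  978 millielectronvolts → 978
  0.0983 electronvolts = 0.0983 × 10³ millielectronvolts = 98.3
  366 millielectronvolts → 366
Sum: 954 + 978 + 98.3 + 366 = 2396.3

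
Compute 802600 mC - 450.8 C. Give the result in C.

351.8 C

In C:
  802600 mC = 802600 × 10⁻³ C = 802.6
  450.8 C → 450.8
Difference: 802.6 - 450.8 = 351.8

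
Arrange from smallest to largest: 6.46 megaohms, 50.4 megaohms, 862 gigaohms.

6.46 megaohms < 50.4 megaohms < 862 gigaohms

6.46 megaohms = 6460000 ohms
50.4 megaohms = 50400000 ohms
862 gigaohms = 862000000000 ohms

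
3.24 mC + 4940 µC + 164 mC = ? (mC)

In mC:
  3.24 mC → 3.24
  4940 µC = 4940 × 10⁻³ mC = 4.94
  164 mC → 164
Sum: 3.24 + 4.94 + 164 = 172.18

172.18 mC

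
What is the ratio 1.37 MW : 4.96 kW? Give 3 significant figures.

276

(1.37 × 10⁶) / (4.96 × 10³) = 0.2762 × 10³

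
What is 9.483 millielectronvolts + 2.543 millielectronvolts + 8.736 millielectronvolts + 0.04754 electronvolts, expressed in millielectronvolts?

In millielectronvolts:
  9.483 millielectronvolts → 9.483
  2.543 millielectronvolts → 2.543
  8.736 millielectronvolts → 8.736
  0.04754 electronvolts = 0.04754e3 millielectronvolts = 47.54
Sum: 9.483 + 2.543 + 8.736 + 47.54 = 68.302

68.302 millielectronvolts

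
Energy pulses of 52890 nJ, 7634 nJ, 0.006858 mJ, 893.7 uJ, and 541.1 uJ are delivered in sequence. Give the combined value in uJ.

In uJ:
  52890 nJ = 52890 × 10⁻³ uJ = 52.89
  7634 nJ = 7634 × 10⁻³ uJ = 7.634
  0.006858 mJ = 0.006858 × 10³ uJ = 6.858
  893.7 uJ → 893.7
  541.1 uJ → 541.1
Sum: 52.89 + 7.634 + 6.858 + 893.7 + 541.1 = 1502.182

1502.182 uJ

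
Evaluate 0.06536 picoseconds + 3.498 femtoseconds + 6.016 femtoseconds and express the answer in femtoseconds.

74.874 femtoseconds

In femtoseconds:
  0.06536 picoseconds = 0.06536 × 10^3 femtoseconds = 65.36
  3.498 femtoseconds → 3.498
  6.016 femtoseconds → 6.016
Sum: 65.36 + 3.498 + 6.016 = 74.874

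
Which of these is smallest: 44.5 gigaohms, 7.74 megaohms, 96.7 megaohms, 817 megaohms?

44.5 gigaohms = 44500000000 ohms
7.74 megaohms = 7740000 ohms
96.7 megaohms = 96700000 ohms
817 megaohms = 817000000 ohms

7.74 megaohms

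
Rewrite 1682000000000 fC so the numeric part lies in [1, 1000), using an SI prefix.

1.682 mC

= 1.682e-3 C; 1e-3 is milli.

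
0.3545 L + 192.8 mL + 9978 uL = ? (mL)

557.278 mL

In mL:
  0.3545 L = 0.3545 × 10³ mL = 354.5
  192.8 mL → 192.8
  9978 uL = 9978 × 10⁻³ mL = 9.978
Sum: 354.5 + 192.8 + 9.978 = 557.278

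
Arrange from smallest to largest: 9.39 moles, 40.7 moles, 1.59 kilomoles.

9.39 moles < 40.7 moles < 1.59 kilomoles

9.39 moles = 9.39 moles
40.7 moles = 40.7 moles
1.59 kilomoles = 1590 moles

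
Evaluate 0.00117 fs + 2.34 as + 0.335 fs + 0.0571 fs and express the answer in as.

In as:
  0.00117 fs = 0.00117 × 10^3 as = 1.17
  2.34 as → 2.34
  0.335 fs = 0.335 × 10^3 as = 335
  0.0571 fs = 0.0571 × 10^3 as = 57.1
Sum: 1.17 + 2.34 + 335 + 57.1 = 395.61

395.61 as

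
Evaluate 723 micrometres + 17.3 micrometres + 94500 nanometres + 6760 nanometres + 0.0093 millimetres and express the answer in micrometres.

In micrometres:
  723 micrometres → 723
  17.3 micrometres → 17.3
  94500 nanometres = 94500e-3 micrometres = 94.5
  6760 nanometres = 6760e-3 micrometres = 6.76
  0.0093 millimetres = 0.0093e3 micrometres = 9.3
Sum: 723 + 17.3 + 94.5 + 6.76 + 9.3 = 850.86

850.86 micrometres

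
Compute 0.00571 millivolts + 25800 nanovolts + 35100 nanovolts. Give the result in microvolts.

66.61 microvolts

In microvolts:
  0.00571 millivolts = 0.00571 × 10³ microvolts = 5.71
  25800 nanovolts = 25800 × 10⁻³ microvolts = 25.8
  35100 nanovolts = 35100 × 10⁻³ microvolts = 35.1
Sum: 5.71 + 25.8 + 35.1 = 66.61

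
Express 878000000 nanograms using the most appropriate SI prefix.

878 milligrams

= 878 × 10⁻³ grams; 10⁻³ is milli.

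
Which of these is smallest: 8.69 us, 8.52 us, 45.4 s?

8.52 us

8.69 us = 0.00000869 s
8.52 us = 0.00000852 s
45.4 s = 45.4 s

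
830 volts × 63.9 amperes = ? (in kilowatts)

830 × 63.9 = 53037 W

53.037 kilowatts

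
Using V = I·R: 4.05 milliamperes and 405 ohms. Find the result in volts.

1.64025 volts

4.05 × 10^-3 × 405 = 1640.25 × 10^-3 V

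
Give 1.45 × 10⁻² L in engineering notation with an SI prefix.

= 14.5 × 10⁻³ L; 10⁻³ is milli.

14.5 mL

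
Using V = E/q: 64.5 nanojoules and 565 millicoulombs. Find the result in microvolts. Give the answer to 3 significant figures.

(64.5e-9) / (565e-3) = 0.11416e-6 V

0.114 microvolts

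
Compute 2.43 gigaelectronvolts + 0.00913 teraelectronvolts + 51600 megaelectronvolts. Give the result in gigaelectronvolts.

63.16 gigaelectronvolts

In gigaelectronvolts:
  2.43 gigaelectronvolts → 2.43
  0.00913 teraelectronvolts = 0.00913 × 10³ gigaelectronvolts = 9.13
  51600 megaelectronvolts = 51600 × 10⁻³ gigaelectronvolts = 51.6
Sum: 2.43 + 9.13 + 51.6 = 63.16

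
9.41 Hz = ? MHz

0.00000941 MHz

(no prefix) = 1e0, mega = 1e6; factor is 1e-6.
9.41 × 1e-6 = 0.00000941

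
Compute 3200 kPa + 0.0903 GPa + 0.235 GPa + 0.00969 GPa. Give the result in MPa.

338.19 MPa

In MPa:
  3200 kPa = 3200 × 10^-3 MPa = 3.2
  0.0903 GPa = 0.0903 × 10^3 MPa = 90.3
  0.235 GPa = 0.235 × 10^3 MPa = 235
  0.00969 GPa = 0.00969 × 10^3 MPa = 9.69
Sum: 3.2 + 90.3 + 235 + 9.69 = 338.19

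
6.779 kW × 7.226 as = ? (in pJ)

0.048985054 pJ

6.779 × 10^3 × 7.226 × 10^-18 = 48.985054 × 10^-15 J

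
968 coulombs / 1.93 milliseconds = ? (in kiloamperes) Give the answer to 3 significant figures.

(968) / (1.93 × 10⁻³) = 501.55 × 10³ A

502 kiloamperes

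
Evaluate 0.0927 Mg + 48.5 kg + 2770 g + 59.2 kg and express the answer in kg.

203.17 kg

In kg:
  0.0927 Mg = 0.0927e3 kg = 92.7
  48.5 kg → 48.5
  2770 g = 2770e-3 kg = 2.77
  59.2 kg → 59.2
Sum: 92.7 + 48.5 + 2.77 + 59.2 = 203.17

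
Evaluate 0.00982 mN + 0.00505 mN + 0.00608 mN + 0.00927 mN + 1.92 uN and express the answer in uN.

In uN:
  0.00982 mN = 0.00982 × 10³ uN = 9.82
  0.00505 mN = 0.00505 × 10³ uN = 5.05
  0.00608 mN = 0.00608 × 10³ uN = 6.08
  0.00927 mN = 0.00927 × 10³ uN = 9.27
  1.92 uN → 1.92
Sum: 9.82 + 5.05 + 6.08 + 9.27 + 1.92 = 32.14

32.14 uN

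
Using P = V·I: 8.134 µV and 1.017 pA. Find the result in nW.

0.000000008272278 nW

8.134e-6 × 1.017e-12 = 8.272278e-18 W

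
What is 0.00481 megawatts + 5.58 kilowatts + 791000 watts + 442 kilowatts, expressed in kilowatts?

1243.39 kilowatts

In kilowatts:
  0.00481 megawatts = 0.00481 × 10^3 kilowatts = 4.81
  5.58 kilowatts → 5.58
  791000 watts = 791000 × 10^-3 kilowatts = 791
  442 kilowatts → 442
Sum: 4.81 + 5.58 + 791 + 442 = 1243.39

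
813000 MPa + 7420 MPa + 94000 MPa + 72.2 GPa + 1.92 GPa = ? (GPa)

988.54 GPa

In GPa:
  813000 MPa = 813000e-3 GPa = 813
  7420 MPa = 7420e-3 GPa = 7.42
  94000 MPa = 94000e-3 GPa = 94
  72.2 GPa → 72.2
  1.92 GPa → 1.92
Sum: 813 + 7.42 + 94 + 72.2 + 1.92 = 988.54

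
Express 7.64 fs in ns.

femto = 1e-15, nano = 1e-9; factor is 1e-6.
7.64 × 1e-6 = 0.00000764

0.00000764 ns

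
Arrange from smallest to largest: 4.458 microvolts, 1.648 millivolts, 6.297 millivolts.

4.458 microvolts < 1.648 millivolts < 6.297 millivolts

4.458 microvolts = 0.000004458 volts
1.648 millivolts = 0.001648 volts
6.297 millivolts = 0.006297 volts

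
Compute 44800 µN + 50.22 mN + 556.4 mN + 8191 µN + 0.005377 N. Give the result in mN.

In mN:
  44800 µN = 44800 × 10⁻³ mN = 44.8
  50.22 mN → 50.22
  556.4 mN → 556.4
  8191 µN = 8191 × 10⁻³ mN = 8.191
  0.005377 N = 0.005377 × 10³ mN = 5.377
Sum: 44.8 + 50.22 + 556.4 + 8.191 + 5.377 = 664.988

664.988 mN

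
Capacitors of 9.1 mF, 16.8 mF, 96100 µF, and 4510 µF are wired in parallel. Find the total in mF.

126.51 mF

In mF:
  9.1 mF → 9.1
  16.8 mF → 16.8
  96100 µF = 96100 × 10^-3 mF = 96.1
  4510 µF = 4510 × 10^-3 mF = 4.51
Sum: 9.1 + 16.8 + 96.1 + 4.51 = 126.51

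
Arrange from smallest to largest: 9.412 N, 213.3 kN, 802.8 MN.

9.412 N < 213.3 kN < 802.8 MN

9.412 N = 9.412 N
213.3 kN = 213300 N
802.8 MN = 802800000 N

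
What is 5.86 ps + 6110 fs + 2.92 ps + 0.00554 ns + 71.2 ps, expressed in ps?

In ps:
  5.86 ps → 5.86
  6110 fs = 6110 × 10^-3 ps = 6.11
  2.92 ps → 2.92
  0.00554 ns = 0.00554 × 10^3 ps = 5.54
  71.2 ps → 71.2
Sum: 5.86 + 6.11 + 2.92 + 5.54 + 71.2 = 91.63

91.63 ps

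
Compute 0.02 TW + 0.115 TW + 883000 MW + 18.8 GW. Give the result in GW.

In GW:
  0.02 TW = 0.02 × 10^3 GW = 20
  0.115 TW = 0.115 × 10^3 GW = 115
  883000 MW = 883000 × 10^-3 GW = 883
  18.8 GW → 18.8
Sum: 20 + 115 + 883 + 18.8 = 1036.8

1036.8 GW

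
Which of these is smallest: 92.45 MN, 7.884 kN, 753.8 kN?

92.45 MN = 92450000 N
7.884 kN = 7884 N
753.8 kN = 753800 N

7.884 kN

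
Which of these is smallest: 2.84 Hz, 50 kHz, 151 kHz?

2.84 Hz

2.84 Hz = 2.84 Hz
50 kHz = 50000 Hz
151 kHz = 151000 Hz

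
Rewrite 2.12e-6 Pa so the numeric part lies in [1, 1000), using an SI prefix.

2.12 μPa

= 2.12e-6 Pa; 1e-6 is micro.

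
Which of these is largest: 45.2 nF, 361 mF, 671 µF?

361 mF

45.2 nF = 0.0000000452 F
361 mF = 0.361 F
671 µF = 0.000671 F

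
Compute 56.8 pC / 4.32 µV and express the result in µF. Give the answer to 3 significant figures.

(56.8 × 10⁻¹²) / (4.32 × 10⁻⁶) = 13.148 × 10⁻⁶ F

13.1 µF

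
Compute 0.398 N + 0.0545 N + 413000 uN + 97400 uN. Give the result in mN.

In mN:
  0.398 N = 0.398 × 10³ mN = 398
  0.0545 N = 0.0545 × 10³ mN = 54.5
  413000 uN = 413000 × 10⁻³ mN = 413
  97400 uN = 97400 × 10⁻³ mN = 97.4
Sum: 398 + 54.5 + 413 + 97.4 = 962.9

962.9 mN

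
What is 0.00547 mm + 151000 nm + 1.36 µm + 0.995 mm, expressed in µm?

1152.83 µm

In µm:
  0.00547 mm = 0.00547e3 µm = 5.47
  151000 nm = 151000e-3 µm = 151
  1.36 µm → 1.36
  0.995 mm = 0.995e3 µm = 995
Sum: 5.47 + 151 + 1.36 + 995 = 1152.83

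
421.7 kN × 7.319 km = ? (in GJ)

3.0864223 GJ

421.7 × 10^3 × 7.319 × 10^3 = 3086.4223 × 10^6 J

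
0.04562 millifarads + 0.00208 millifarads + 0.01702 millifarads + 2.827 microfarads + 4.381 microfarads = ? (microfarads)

In microfarads:
  0.04562 millifarads = 0.04562 × 10³ microfarads = 45.62
  0.00208 millifarads = 0.00208 × 10³ microfarads = 2.08
  0.01702 millifarads = 0.01702 × 10³ microfarads = 17.02
  2.827 microfarads → 2.827
  4.381 microfarads → 4.381
Sum: 45.62 + 2.08 + 17.02 + 2.827 + 4.381 = 71.928

71.928 microfarads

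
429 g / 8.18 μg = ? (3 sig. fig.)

(429) / (8.18e-6) = 52.44e6

52400000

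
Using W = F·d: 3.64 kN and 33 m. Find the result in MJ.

0.12012 MJ

3.64 × 10^3 × 33 = 120.12 × 10^3 J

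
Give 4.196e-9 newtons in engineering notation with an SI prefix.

= 4.196e-9 newtons; 1e-9 is nano.

4.196 nanonewtons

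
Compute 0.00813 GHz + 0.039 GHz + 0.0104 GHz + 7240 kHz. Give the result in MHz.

In MHz:
  0.00813 GHz = 0.00813 × 10³ MHz = 8.13
  0.039 GHz = 0.039 × 10³ MHz = 39
  0.0104 GHz = 0.0104 × 10³ MHz = 10.4
  7240 kHz = 7240 × 10⁻³ MHz = 7.24
Sum: 8.13 + 39 + 10.4 + 7.24 = 64.77

64.77 MHz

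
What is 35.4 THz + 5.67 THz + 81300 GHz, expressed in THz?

In THz:
  35.4 THz → 35.4
  5.67 THz → 5.67
  81300 GHz = 81300e-3 THz = 81.3
Sum: 35.4 + 5.67 + 81.3 = 122.37

122.37 THz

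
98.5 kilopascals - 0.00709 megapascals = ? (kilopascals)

In kilopascals:
  98.5 kilopascals → 98.5
  0.00709 megapascals = 0.00709 × 10^3 kilopascals = 7.09
Difference: 98.5 - 7.09 = 91.41

91.41 kilopascals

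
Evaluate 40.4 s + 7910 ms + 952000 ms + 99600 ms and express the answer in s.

In s:
  40.4 s → 40.4
  7910 ms = 7910e-3 s = 7.91
  952000 ms = 952000e-3 s = 952
  99600 ms = 99600e-3 s = 99.6
Sum: 40.4 + 7.91 + 952 + 99.6 = 1099.91

1099.91 s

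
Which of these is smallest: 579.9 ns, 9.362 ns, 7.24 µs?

9.362 ns

579.9 ns = 0.0000005799 s
9.362 ns = 0.000000009362 s
7.24 µs = 0.00000724 s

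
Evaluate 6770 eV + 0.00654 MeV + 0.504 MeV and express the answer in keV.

In keV:
  6770 eV = 6770 × 10^-3 keV = 6.77
  0.00654 MeV = 0.00654 × 10^3 keV = 6.54
  0.504 MeV = 0.504 × 10^3 keV = 504
Sum: 6.77 + 6.54 + 504 = 517.31

517.31 keV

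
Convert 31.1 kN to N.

kilo = 10³, (no prefix) = 10⁰; factor is 10³.
31.1 × 10³ = 31100

31100 N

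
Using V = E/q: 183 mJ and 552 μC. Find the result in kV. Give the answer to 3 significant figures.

(183 × 10^-3) / (552 × 10^-6) = 0.33152 × 10^3 V

0.332 kV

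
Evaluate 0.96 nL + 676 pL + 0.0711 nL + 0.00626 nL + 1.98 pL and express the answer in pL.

1715.34 pL

In pL:
  0.96 nL = 0.96 × 10³ pL = 960
  676 pL → 676
  0.0711 nL = 0.0711 × 10³ pL = 71.1
  0.00626 nL = 0.00626 × 10³ pL = 6.26
  1.98 pL → 1.98
Sum: 960 + 676 + 71.1 + 6.26 + 1.98 = 1715.34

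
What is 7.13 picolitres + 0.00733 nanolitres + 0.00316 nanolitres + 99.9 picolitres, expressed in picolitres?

In picolitres:
  7.13 picolitres → 7.13
  0.00733 nanolitres = 0.00733 × 10³ picolitres = 7.33
  0.00316 nanolitres = 0.00316 × 10³ picolitres = 3.16
  99.9 picolitres → 99.9
Sum: 7.13 + 7.33 + 3.16 + 99.9 = 117.52

117.52 picolitres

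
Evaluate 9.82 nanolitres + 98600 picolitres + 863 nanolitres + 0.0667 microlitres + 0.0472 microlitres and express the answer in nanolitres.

In nanolitres:
  9.82 nanolitres → 9.82
  98600 picolitres = 98600 × 10^-3 nanolitres = 98.6
  863 nanolitres → 863
  0.0667 microlitres = 0.0667 × 10^3 nanolitres = 66.7
  0.0472 microlitres = 0.0472 × 10^3 nanolitres = 47.2
Sum: 9.82 + 98.6 + 863 + 66.7 + 47.2 = 1085.32

1085.32 nanolitres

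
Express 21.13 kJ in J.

kilo = 10^3, (no prefix) = 10^0; factor is 10^3.
21.13 × 10^3 = 21130

21130 J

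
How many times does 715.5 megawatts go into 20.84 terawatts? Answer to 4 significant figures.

29130

(20.84 × 10¹²) / (715.5 × 10⁶) = 0.029126 × 10⁶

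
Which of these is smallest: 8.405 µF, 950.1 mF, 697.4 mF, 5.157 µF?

8.405 µF = 0.000008405 F
950.1 mF = 0.9501 F
697.4 mF = 0.6974 F
5.157 µF = 0.000005157 F

5.157 µF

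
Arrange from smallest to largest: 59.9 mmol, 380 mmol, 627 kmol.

59.9 mmol < 380 mmol < 627 kmol

59.9 mmol = 0.0599 mol
380 mmol = 0.38 mol
627 kmol = 627000 mol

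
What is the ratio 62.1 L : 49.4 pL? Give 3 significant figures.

(62.1) / (49.4 × 10⁻¹²) = 1.257 × 10¹²

1260000000000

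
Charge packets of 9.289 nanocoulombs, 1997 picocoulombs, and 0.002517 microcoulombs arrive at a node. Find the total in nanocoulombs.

13.803 nanocoulombs

In nanocoulombs:
  9.289 nanocoulombs → 9.289
  1997 picocoulombs = 1997 × 10^-3 nanocoulombs = 1.997
  0.002517 microcoulombs = 0.002517 × 10^3 nanocoulombs = 2.517
Sum: 9.289 + 1.997 + 2.517 = 13.803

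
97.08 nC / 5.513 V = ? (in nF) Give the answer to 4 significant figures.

17.61 nF

(97.08 × 10^-9) / (5.513) = 17.6093 × 10^-9 F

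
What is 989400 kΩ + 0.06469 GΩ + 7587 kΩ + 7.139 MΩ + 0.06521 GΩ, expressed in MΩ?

In MΩ:
  989400 kΩ = 989400 × 10^-3 MΩ = 989.4
  0.06469 GΩ = 0.06469 × 10^3 MΩ = 64.69
  7587 kΩ = 7587 × 10^-3 MΩ = 7.587
  7.139 MΩ → 7.139
  0.06521 GΩ = 0.06521 × 10^3 MΩ = 65.21
Sum: 989.4 + 64.69 + 7.587 + 7.139 + 65.21 = 1134.026

1134.026 MΩ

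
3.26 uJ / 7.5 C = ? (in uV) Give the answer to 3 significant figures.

(3.26e-6) / (7.5) = 0.43467e-6 V

0.435 uV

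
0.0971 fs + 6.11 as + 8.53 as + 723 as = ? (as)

In as:
  0.0971 fs = 0.0971e3 as = 97.1
  6.11 as → 6.11
  8.53 as → 8.53
  723 as → 723
Sum: 97.1 + 6.11 + 8.53 + 723 = 834.74

834.74 as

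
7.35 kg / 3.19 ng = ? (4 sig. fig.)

2304000000000

(7.35 × 10^3) / (3.19 × 10^-9) = 2.3041 × 10^12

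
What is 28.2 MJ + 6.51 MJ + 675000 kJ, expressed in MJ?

In MJ:
  28.2 MJ → 28.2
  6.51 MJ → 6.51
  675000 kJ = 675000e-3 MJ = 675
Sum: 28.2 + 6.51 + 675 = 709.71

709.71 MJ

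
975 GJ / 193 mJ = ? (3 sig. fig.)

(975 × 10⁹) / (193 × 10⁻³) = 5.052 × 10¹²

5050000000000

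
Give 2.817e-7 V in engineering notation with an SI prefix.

281.7 nV

= 281.7e-9 V; 1e-9 is nano.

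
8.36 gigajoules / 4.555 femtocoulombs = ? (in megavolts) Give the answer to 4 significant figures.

(8.36 × 10⁹) / (4.555 × 10⁻¹⁵) = 1.83535 × 10²⁴ V

1835000000000000000 megavolts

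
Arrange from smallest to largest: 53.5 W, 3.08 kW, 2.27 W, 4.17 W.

53.5 W = 53.5 W
3.08 kW = 3080 W
2.27 W = 2.27 W
4.17 W = 4.17 W

2.27 W < 4.17 W < 53.5 W < 3.08 kW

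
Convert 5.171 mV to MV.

0.000000005171 MV

milli = 1e-3, mega = 1e6; factor is 1e-9.
5.171 × 1e-9 = 0.000000005171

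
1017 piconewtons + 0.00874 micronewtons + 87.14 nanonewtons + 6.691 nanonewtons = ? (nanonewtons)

In nanonewtons:
  1017 piconewtons = 1017e-3 nanonewtons = 1.017
  0.00874 micronewtons = 0.00874e3 nanonewtons = 8.74
  87.14 nanonewtons → 87.14
  6.691 nanonewtons → 6.691
Sum: 1.017 + 8.74 + 87.14 + 6.691 = 103.588

103.588 nanonewtons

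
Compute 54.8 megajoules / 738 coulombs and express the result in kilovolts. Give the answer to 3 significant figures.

(54.8 × 10⁶) / (738) = 0.074255 × 10⁶ V

74.3 kilovolts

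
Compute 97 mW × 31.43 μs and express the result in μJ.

97 × 10⁻³ × 31.43 × 10⁻⁶ = 3048.71 × 10⁻⁹ J

3.04871 μJ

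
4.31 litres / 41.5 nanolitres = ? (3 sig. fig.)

(4.31) / (41.5 × 10⁻⁹) = 0.1039 × 10⁹

104000000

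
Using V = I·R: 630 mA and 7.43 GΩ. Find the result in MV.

630e-3 × 7.43e9 = 4680.9e6 V

4680.9 MV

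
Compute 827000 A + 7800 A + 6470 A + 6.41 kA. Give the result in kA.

847.68 kA

In kA:
  827000 A = 827000 × 10^-3 kA = 827
  7800 A = 7800 × 10^-3 kA = 7.8
  6470 A = 6470 × 10^-3 kA = 6.47
  6.41 kA → 6.41
Sum: 827 + 7.8 + 6.47 + 6.41 = 847.68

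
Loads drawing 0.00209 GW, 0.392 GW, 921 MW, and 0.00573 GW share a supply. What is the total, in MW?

1320.82 MW

In MW:
  0.00209 GW = 0.00209 × 10^3 MW = 2.09
  0.392 GW = 0.392 × 10^3 MW = 392
  921 MW → 921
  0.00573 GW = 0.00573 × 10^3 MW = 5.73
Sum: 2.09 + 392 + 921 + 5.73 = 1320.82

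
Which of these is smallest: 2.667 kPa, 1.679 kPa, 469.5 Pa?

2.667 kPa = 2667 Pa
1.679 kPa = 1679 Pa
469.5 Pa = 469.5 Pa

469.5 Pa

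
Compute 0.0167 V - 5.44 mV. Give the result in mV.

In mV:
  0.0167 V = 0.0167 × 10³ mV = 16.7
  5.44 mV → 5.44
Difference: 16.7 - 5.44 = 11.26

11.26 mV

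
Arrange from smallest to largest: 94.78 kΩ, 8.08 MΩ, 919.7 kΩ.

94.78 kΩ = 94780 Ω
8.08 MΩ = 8080000 Ω
919.7 kΩ = 919700 Ω

94.78 kΩ < 919.7 kΩ < 8.08 MΩ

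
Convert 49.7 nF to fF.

49700000 fF

nano = 10⁻⁹, femto = 10⁻¹⁵; factor is 10⁶.
49.7 × 10⁶ = 49700000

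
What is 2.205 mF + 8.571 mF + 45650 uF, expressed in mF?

56.426 mF

In mF:
  2.205 mF → 2.205
  8.571 mF → 8.571
  45650 uF = 45650 × 10⁻³ mF = 45.65
Sum: 2.205 + 8.571 + 45.65 = 56.426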